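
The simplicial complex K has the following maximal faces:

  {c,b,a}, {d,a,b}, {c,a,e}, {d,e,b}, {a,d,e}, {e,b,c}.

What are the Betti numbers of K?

b_0 = 1, b_1 = 0, b_2 = 1.

K has 5 vertices, 9 edges, 6 triangles.
rank ∂_0 = 0, rank ∂_1 = 4 ⇒ b_0 = 5 − 0 − 4 = 1; all invariant factors of ∂_1 are 1 so no torsion. So H_0 = Z.
rank ∂_1 = 4, rank ∂_2 = 5 ⇒ b_1 = 9 − 4 − 5 = 0; all invariant factors of ∂_2 are 1 so no torsion. So H_1 = 0.
rank ∂_2 = 5, rank ∂_3 = 0 ⇒ b_2 = 6 − 5 − 0 = 1. So H_2 = Z.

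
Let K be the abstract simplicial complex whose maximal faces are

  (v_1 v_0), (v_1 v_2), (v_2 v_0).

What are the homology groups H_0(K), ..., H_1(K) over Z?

We work with the vertex ordering v_0 < v_1 < v_2. The simplices of K, each written with vertices in increasing order, are:

  0-simplices (3): [v_0], [v_1], [v_2]
  1-simplices (3): [v_0,v_1], [v_0,v_2], [v_1,v_2]

so the chain groups are C_0 ≅ Z^3, C_1 ≅ Z^3.

∂_1: C_1 → C_0 sends each edge [p,q] (with p < q) to q − p.
As a 3×3 matrix over Z this has rank 2, with invariant factors (1,1).

From H_k ≅ ker(∂_k) / im(∂_{k+1}) we obtain:

  H_0: rank C_0 − rank ∂_1 = 3 − 2 = 1, and the invariant factors of ∂_1 are all 1, so H_0 ≅ Z.
  H_1: rank ker ∂_1 − rank ∂_2 = (3 − 2) − 0 = 1, and there is no ∂_2, so H_1 ≅ Z.

H_0 ≅ Z,  H_1 ≅ Z.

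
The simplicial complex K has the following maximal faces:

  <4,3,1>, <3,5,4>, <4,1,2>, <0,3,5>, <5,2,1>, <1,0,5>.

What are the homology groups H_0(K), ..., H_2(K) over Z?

H_0 ≅ Z,  H_1 ≅ Z,  H_2 = 0.

Take the total order 0 < 1 < 2 < 3 < 4 < 5 on the vertex set. Then K (dimension 2) consists of the simplices:

  0-simplices (6): [0], [1], [2], [3], [4], [5]
  1-simplices (12): [0,1], [0,3], [0,5], [1,2], [1,3], [1,4], [1,5], [2,4], [2,5], [3,4], [3,5], [4,5]
  2-simplices (6): [0,1,5], [0,3,5], [1,2,4], [1,2,5], [1,3,4], [3,4,5]

Hence C_0 ≅ Z^6, C_1 ≅ Z^12, C_2 ≅ Z^6.

Boundary ∂_1: C_1 → C_0 is given by ∂[p,q] = [q] − [p]. For instance
  ∂[1,3] = [3] − [1].
The 6×12 boundary matrix has rank 5 and Smith normal form diag(1,1,1,1,1).

∂_2: C_2 → C_1 maps a triangle to the signed sum of its edges. For instance
  ∂[0,3,5] = [3,5] − [0,5] + [0,3],
  ∂[1,3,4] = [3,4] − [1,4] + [1,3].
As a 12×6 matrix over Z this has rank 6, with invariant factors (1,1,1,1,1,1).

Computing H_k = (kernel of ∂_k) / (image of ∂_{k+1}):

  H_0: rank C_0 − rank ∂_1 = 6 − 5 = 1, and the invariant factors of ∂_1 are all 1, so H_0 = Z.
  H_1: rank ker ∂_1 − rank ∂_2 = (12 − 5) − 6 = 1, and the invariant factors of ∂_2 are all 1, so H_1 = Z.
  H_2: rank ker ∂_2 − rank ∂_3 = (6 − 6) − 0 = 0, and there is no ∂_3, so H_2 = 0.

As a check, the Euler characteristic is 6 − 12 + 6 = 0, which agrees with 1 − 1 + 0 = 0.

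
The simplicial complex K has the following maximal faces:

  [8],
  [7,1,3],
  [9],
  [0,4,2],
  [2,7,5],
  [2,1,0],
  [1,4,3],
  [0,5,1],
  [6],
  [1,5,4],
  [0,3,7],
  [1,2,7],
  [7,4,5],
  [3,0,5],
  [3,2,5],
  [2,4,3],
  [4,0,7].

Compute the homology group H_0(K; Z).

H_0 = Z^4.

We work with the vertex ordering 0 < 1 < 2 < 3 < 4 < 5 < 6 < 7 < 8 < 9. The simplices of K, each written with vertices in increasing order, are:

  0-simplices (10): [0], [1], [2], [3], [4], [5], [6], [7], [8], [9]
  1-simplices (21): [0,1], [0,2], [0,3], [0,4], [0,5], [0,7], [1,2], [1,3], [1,4], [1,5], [1,7], [2,3], [2,4], [2,5], [2,7], [3,4], [3,5], [3,7], [4,5], [4,7], [5,7]
  2-simplices (14): [0,1,2], [0,1,5], [0,2,4], [0,3,5], [0,3,7], [0,4,7], [1,2,7], [1,3,4], [1,3,7], [1,4,5], [2,3,4], [2,3,5], [2,5,7], [4,5,7]

giving chain groups C_0 ≅ Z^10, C_1 ≅ Z^21, C_2 ≅ Z^14.

The boundary map ∂_1: C_1 → C_0 maps an edge to its endpoints' difference, ∂[p,q] = q − p.
This gives a 10×21 integer matrix of rank 6; reducing to Smith normal form yields diagonal entries (1,1,1,1,1,1).

Boundary ∂_2: C_2 → C_1 sends each 2-simplex [p,q,r] to [q,r] − [p,r] + [p,q]. For instance
  ∂[0,3,5] = [3,5] − [0,5] + [0,3],
  ∂[0,3,7] = [3,7] − [0,7] + [0,3].
This gives a 21×14 integer matrix of rank 13; reducing to Smith normal form yields diagonal entries (1,1,1,1,1,1,1,1,1,1,1,1,1).

From H_k ≅ ker(∂_k) / im(∂_{k+1}) we obtain:

  H_0: rank C_0 − rank ∂_1 = 10 − 6 = 4, and the invariant factors of ∂_1 are all 1, so H_0 ≅ Z^4.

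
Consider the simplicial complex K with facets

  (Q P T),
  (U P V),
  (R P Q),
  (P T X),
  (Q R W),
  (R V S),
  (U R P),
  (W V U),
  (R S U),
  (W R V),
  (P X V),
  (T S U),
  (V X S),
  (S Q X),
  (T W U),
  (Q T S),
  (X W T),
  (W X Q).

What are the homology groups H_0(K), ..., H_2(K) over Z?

We work with the vertex ordering P < Q < R < S < T < U < V < W < X. The simplices of K, each written with vertices in increasing order, are:

  0-simplices (9): P, Q, R, S, T, U, V, W, X
  1-simplices (27): PQ, PR, PT, PU, PV, PX, QR, QS, QT, QW, QX, RS, RU, RV, RW, ST, SU, SV, SX, TU, TW, TX, UV, UW, VW, VX, WX
  2-simplices (18): PQR, PQT, PRU, PTX, PUV, PVX, QRW, QST, QSX, QWX, RSU, RSV, RVW, STU, SVX, TUW, TWX, UVW

so the chain groups are C_0 ≅ Z^9, C_1 ≅ Z^27, C_2 ≅ Z^18.

∂_1: C_1 → C_0 sends each edge [p,q] (with p < q) to q − p. For instance
  ∂PQ = Q − P.
The 9×27 boundary matrix has rank 8 and Smith normal form diag(1,1,1,1,1,1,1,1).

The boundary map ∂_2: C_2 → C_1 sends each 2-simplex [p,q,r] to [q,r] − [p,r] + [p,q]. For instance
  ∂TWX = WX − TX + TW,
  ∂QRW = RW − QW + QR.
As a 27×18 matrix over Z this has rank 18, with invariant factors (1,1,1,1,1,1,1,1,1,1,1,1,1,1,1,1,1,2).

Computing H_k = (kernel of ∂_k) / (image of ∂_{k+1}):

  H_0: rank C_0 − rank ∂_1 = 9 − 8 = 1, and the invariant factors of ∂_1 are all 1, so H_0 = Z.
  H_1: rank ker ∂_1 − rank ∂_2 = (27 − 8) − 18 = 1, and ∂_2 has invariant factor 2 > 1, so H_1 = Z ⊕ Z_2.
  H_2: rank ker ∂_2 − rank ∂_3 = (18 − 18) − 0 = 0, and there is no ∂_3, so H_2 = 0.

H_0 = Z,  H_1 = Z ⊕ Z_2,  H_2 = 0.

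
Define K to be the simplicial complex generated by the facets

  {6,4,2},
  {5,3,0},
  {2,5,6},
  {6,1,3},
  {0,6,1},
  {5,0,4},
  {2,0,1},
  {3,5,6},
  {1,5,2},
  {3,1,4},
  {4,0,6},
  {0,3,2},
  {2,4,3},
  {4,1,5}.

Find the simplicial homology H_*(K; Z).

Order the vertices as 0 < 1 < 2 < 3 < 4 < 5 < 6. Listing each simplex with vertices in this order, K has dimension 2 with simplices:

  0-simplices (7): [0], [1], [2], [3], [4], [5], [6]
  1-simplices (21): [0,1], [0,2], [0,3], [0,4], [0,5], [0,6], [1,2], [1,3], [1,4], [1,5], [1,6], [2,3], [2,4], [2,5], [2,6], [3,4], [3,5], [3,6], [4,5], [4,6], [5,6]
  2-simplices (14): [0,1,2], [0,1,6], [0,2,3], [0,3,5], [0,4,5], [0,4,6], [1,2,5], [1,3,4], [1,3,6], [1,4,5], [2,3,4], [2,4,6], [2,5,6], [3,5,6]

Hence C_0 ≅ Z^7, C_1 ≅ Z^21, C_2 ≅ Z^14.

Boundary ∂_1: C_1 → C_0 maps an edge to its endpoints' difference, ∂[p,q] = q − p.
The resulting 7×21 matrix has rank 6, and its Smith normal form has invariant factors (1,1,1,1,1,1).

The boundary map ∂_2: C_2 → C_1 acts by ∂[p,q,r] = [q,r] − [p,r] + [p,q]. For instance
  ∂[0,4,6] = [4,6] − [0,6] + [0,4],
  ∂[0,2,3] = [2,3] − [0,3] + [0,2].
This gives a 21×14 integer matrix of rank 13; reducing to Smith normal form yields diagonal entries (1,1,1,1,1,1,1,1,1,1,1,1,1).

Reading off H_k = ker ∂_k / im ∂_{k+1}:

  H_0: rank C_0 − rank ∂_1 = 7 − 6 = 1, and the invariant factors of ∂_1 are all 1, so H_0 = Z.
  H_1: rank ker ∂_1 − rank ∂_2 = (21 − 6) − 13 = 2, and the invariant factors of ∂_2 are all 1, so H_1 = Z^2.
  H_2: rank ker ∂_2 − rank ∂_3 = (14 − 13) − 0 = 1, and there is no ∂_3, so H_2 = Z.

As a check, the Euler characteristic is 7 − 21 + 14 = 0, which agrees with 1 − 2 + 1 = 0.

H_0 = Z,  H_1 = Z^2,  H_2 = Z.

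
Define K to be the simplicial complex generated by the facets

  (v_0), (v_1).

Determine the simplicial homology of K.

H_0 = Z^2.

Fix the vertex order v_0 < v_1 and write every simplex with vertices in increasing order. Then dim K = 0 and the simplices of K are:

  0-simplices (2): [v_0], [v_1]

giving chain groups C_0 ≅ Z^2.

Now H_k = ker ∂_k / im ∂_{k+1}, so:

  H_0: rank C_0 − rank ∂_1 = 2 − 0 = 2, and there is no ∂_1, so H_0 = Z^2.

(K is a triangulation of a set of 2 points.)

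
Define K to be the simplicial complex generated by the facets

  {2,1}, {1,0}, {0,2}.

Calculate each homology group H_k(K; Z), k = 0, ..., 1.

H_0 ≅ Z,  H_1 ≅ Z.

Take the total order 0 < 1 < 2 on the vertex set. Then K (dimension 1) consists of the simplices:

  0-simplices (3): [0], [1], [2]
  1-simplices (3): [0,1], [0,2], [1,2]

giving chain groups C_0 ≅ Z^3, C_1 ≅ Z^3.

Boundary ∂_1: C_1 → C_0 maps an edge to its endpoints' difference, ∂[p,q] = q − p. For instance
  ∂[0,1] = [1] − [0].
The 3×3 boundary matrix has rank 2 and Smith normal form diag(1,1).

Computing H_k = (kernel of ∂_k) / (image of ∂_{k+1}):

  H_0: rank C_0 − rank ∂_1 = 3 − 2 = 1, and the invariant factors of ∂_1 are all 1, so H_0 ≅ Z.
  H_1: rank ker ∂_1 − rank ∂_2 = (3 − 2) − 0 = 1, and there is no ∂_2, so H_1 ≅ Z.

As a check, the Euler characteristic is 3 − 3 = 0, which agrees with 1 − 1 = 0.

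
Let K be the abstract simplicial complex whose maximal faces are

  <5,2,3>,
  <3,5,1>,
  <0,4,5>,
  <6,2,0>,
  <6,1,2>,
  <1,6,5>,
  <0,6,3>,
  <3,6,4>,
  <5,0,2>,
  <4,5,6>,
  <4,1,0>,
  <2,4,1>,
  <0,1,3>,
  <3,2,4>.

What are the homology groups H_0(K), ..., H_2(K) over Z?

H_0 ≅ Z,  H_1 ≅ Z^2,  H_2 ≅ Z.

Fix the vertex order 0 < 1 < 2 < 3 < 4 < 5 < 6 and write every simplex with vertices in increasing order. Then dim K = 2 and the simplices of K are:

  0-simplices (7): [0], [1], [2], [3], [4], [5], [6]
  1-simplices (21): [0,1], [0,2], [0,3], [0,4], [0,5], [0,6], [1,2], [1,3], [1,4], [1,5], [1,6], [2,3], [2,4], [2,5], [2,6], [3,4], [3,5], [3,6], [4,5], [4,6], [5,6]
  2-simplices (14): [0,1,3], [0,1,4], [0,2,5], [0,2,6], [0,3,6], [0,4,5], [1,2,4], [1,2,6], [1,3,5], [1,5,6], [2,3,4], [2,3,5], [3,4,6], [4,5,6]

giving chain groups C_0 ≅ Z^7, C_1 ≅ Z^21, C_2 ≅ Z^14.

∂_1: C_1 → C_0 is given by ∂[p,q] = [q] − [p].
This gives a 7×21 integer matrix of rank 6; reducing to Smith normal form yields diagonal entries (1,1,1,1,1,1).

∂_2: C_2 → C_1 maps a triangle to the signed sum of its edges. For instance
  ∂[0,2,5] = [2,5] − [0,5] + [0,2],
  ∂[4,5,6] = [5,6] − [4,6] + [4,5].
As a 21×14 matrix over Z this has rank 13, with invariant factors (1,1,1,1,1,1,1,1,1,1,1,1,1).

From H_k ≅ ker(∂_k) / im(∂_{k+1}) we obtain:

  H_0: rank C_0 − rank ∂_1 = 7 − 6 = 1, and the invariant factors of ∂_1 are all 1, so H_0 ≅ Z.
  H_1: rank ker ∂_1 − rank ∂_2 = (21 − 6) − 13 = 2, and the invariant factors of ∂_2 are all 1, so H_1 ≅ Z^2.
  H_2: rank ker ∂_2 − rank ∂_3 = (14 − 13) − 0 = 1, and there is no ∂_3, so H_2 ≅ Z.

As a check, the Euler characteristic is 7 − 21 + 14 = 0, which agrees with 1 − 2 + 1 = 0.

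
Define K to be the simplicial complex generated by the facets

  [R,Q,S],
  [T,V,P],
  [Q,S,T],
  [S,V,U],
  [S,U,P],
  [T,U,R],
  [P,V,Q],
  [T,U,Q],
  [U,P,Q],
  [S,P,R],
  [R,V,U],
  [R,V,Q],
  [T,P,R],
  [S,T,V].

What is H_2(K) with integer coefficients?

Fix the vertex order P < Q < R < S < T < U < V and write every simplex with vertices in increasing order. Then dim K = 2 and the simplices of K are:

  0-simplices (7): P, Q, R, S, T, U, V
  1-simplices (21): PQ, PR, PS, PT, PU, PV, QR, QS, QT, QU, QV, RS, RT, RU, RV, ST, SU, SV, TU, TV, UV
  2-simplices (14): PQU, PQV, PRS, PRT, PSU, PTV, QRS, QRV, QST, QTU, RTU, RUV, STV, SUV

Hence C_0 ≅ Z^7, C_1 ≅ Z^21, C_2 ≅ Z^14.

The boundary map ∂_1: C_1 → C_0 sends each edge [p,q] (with p < q) to q − p. For instance
  ∂QR = R − Q.
As a 7×21 matrix over Z this has rank 6, with invariant factors (1,1,1,1,1,1).

∂_2: C_2 → C_1 acts by ∂[p,q,r] = [q,r] − [p,r] + [p,q]. For instance
  ∂QRS = RS − QS + QR,
  ∂RUV = UV − RV + RU.
As a 21×14 matrix over Z this has rank 13, with invariant factors (1,1,1,1,1,1,1,1,1,1,1,1,1).

From H_k ≅ ker(∂_k) / im(∂_{k+1}) we obtain:

  H_2: rank ker ∂_2 − rank ∂_3 = (14 − 13) − 0 = 1, and there is no ∂_3, so H_2 = Z.

(K is a triangulation of the torus T^2.)

H_2 ≅ Z.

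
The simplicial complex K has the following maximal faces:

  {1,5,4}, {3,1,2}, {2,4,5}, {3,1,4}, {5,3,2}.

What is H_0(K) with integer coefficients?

H_0 ≅ Z.

Fix the vertex order 1 < 2 < 3 < 4 < 5 and write every simplex with vertices in increasing order. Then dim K = 2 and the simplices of K are:

  0-simplices (5): [1], [2], [3], [4], [5]
  1-simplices (10): [1,2], [1,3], [1,4], [1,5], [2,3], [2,4], [2,5], [3,4], [3,5], [4,5]
  2-simplices (5): [1,2,3], [1,3,4], [1,4,5], [2,3,5], [2,4,5]

Hence C_0 ≅ Z^5, C_1 ≅ Z^10, C_2 ≅ Z^5.

Boundary ∂_1: C_1 → C_0 is given by ∂[p,q] = [q] − [p]. For instance
  ∂[1,3] = [3] − [1].
As a 5×10 matrix over Z this has rank 4, with invariant factors (1,1,1,1).

∂_2: C_2 → C_1 sends each 2-simplex [p,q,r] to [q,r] − [p,r] + [p,q]. For instance
  ∂[2,4,5] = [4,5] − [2,5] + [2,4],
  ∂[1,4,5] = [4,5] − [1,5] + [1,4].
This gives a 10×5 integer matrix of rank 5; reducing to Smith normal form yields diagonal entries (1,1,1,1,1).

Reading off H_k = ker ∂_k / im ∂_{k+1}:

  H_0: rank C_0 − rank ∂_1 = 5 − 4 = 1, and the invariant factors of ∂_1 are all 1, so H_0 = Z.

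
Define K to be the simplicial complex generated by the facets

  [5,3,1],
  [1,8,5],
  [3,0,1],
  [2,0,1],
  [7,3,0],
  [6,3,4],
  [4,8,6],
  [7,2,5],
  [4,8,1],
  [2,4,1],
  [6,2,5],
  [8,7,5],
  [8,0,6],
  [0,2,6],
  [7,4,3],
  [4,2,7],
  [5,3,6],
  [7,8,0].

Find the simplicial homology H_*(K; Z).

We work with the vertex ordering 0 < 1 < 2 < 3 < 4 < 5 < 6 < 7 < 8. The simplices of K, each written with vertices in increasing order, are:

  0-simplices (9): [0], [1], [2], [3], [4], [5], [6], [7], [8]
  1-simplices (27): (27 of them)
  2-simplices (18): [0,1,2], [0,1,3], [0,2,6], [0,3,7], [0,6,8], [0,7,8], [1,2,4], [1,3,5], [1,4,8], [1,5,8], [2,4,7], [2,5,6], [2,5,7], [3,4,6], [3,4,7], [3,5,6], [4,6,8], [5,7,8]

giving chain groups C_0 ≅ Z^9, C_1 ≅ Z^27, C_2 ≅ Z^18.

∂_1: C_1 → C_0 maps an edge to its endpoints' difference, ∂[p,q] = q − p.
This gives a 9×27 integer matrix of rank 8; reducing to Smith normal form yields diagonal entries (1,1,1,1,1,1,1,1).

Boundary ∂_2: C_2 → C_1 maps a triangle to the signed sum of its edges. For instance
  ∂[4,6,8] = [6,8] − [4,8] + [4,6],
  ∂[1,3,5] = [3,5] − [1,5] + [1,3].
The 27×18 boundary matrix has rank 17 and Smith normal form diag(1,1,1,1,1,1,1,1,1,1,1,1,1,1,1,1,1).

Reading off H_k = ker ∂_k / im ∂_{k+1}:

  H_0: rank C_0 − rank ∂_1 = 9 − 8 = 1, and the invariant factors of ∂_1 are all 1, so H_0 ≅ Z.
  H_1: rank ker ∂_1 − rank ∂_2 = (27 − 8) − 17 = 2, and the invariant factors of ∂_2 are all 1, so H_1 ≅ Z^2.
  H_2: rank ker ∂_2 − rank ∂_3 = (18 − 17) − 0 = 1, and there is no ∂_3, so H_2 ≅ Z.

H_0 = Z,  H_1 = Z^2,  H_2 = Z.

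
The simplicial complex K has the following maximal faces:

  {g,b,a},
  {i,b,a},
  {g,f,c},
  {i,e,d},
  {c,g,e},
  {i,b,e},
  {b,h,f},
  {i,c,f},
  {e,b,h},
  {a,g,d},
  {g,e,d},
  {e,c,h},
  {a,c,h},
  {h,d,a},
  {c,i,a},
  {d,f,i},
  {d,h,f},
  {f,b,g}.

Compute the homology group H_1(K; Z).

Order the vertices as a < b < c < d < e < f < g < h < i. Listing each simplex with vertices in this order, K has dimension 2 with simplices:

  0-simplices (9): a, b, c, d, e, f, g, h, i
  1-simplices (27): ab, ac, ad, ag, ah, ai, be, bf, bg, bh, bi, ce, cf, cg, ch, ci, de, df, dg, dh, di, eg, eh, ei, fg, fh, fi
  2-simplices (18): abg, abi, ach, aci, adg, adh, beh, bei, bfg, bfh, ceg, ceh, cfg, cfi, deg, dei, dfh, dfi

Hence C_0 ≅ Z^9, C_1 ≅ Z^27, C_2 ≅ Z^18.

Boundary ∂_1: C_1 → C_0 maps an edge to its endpoints' difference, ∂[p,q] = q − p.
The 9×27 boundary matrix has rank 8 and Smith normal form diag(1,1,1,1,1,1,1,1).

∂_2: C_2 → C_1 maps a triangle to the signed sum of its edges. For instance
  ∂bfh = fh − bh + bf,
  ∂dfh = fh − dh + df.
The 27×18 boundary matrix has rank 17 and Smith normal form diag(1,1,1,1,1,1,1,1,1,1,1,1,1,1,1,1,1).

From H_k ≅ ker(∂_k) / im(∂_{k+1}) we obtain:

  H_1: rank ker ∂_1 − rank ∂_2 = (27 − 8) − 17 = 2, and the invariant factors of ∂_2 are all 1, so H_1 = Z^2.

H_1 ≅ Z^2.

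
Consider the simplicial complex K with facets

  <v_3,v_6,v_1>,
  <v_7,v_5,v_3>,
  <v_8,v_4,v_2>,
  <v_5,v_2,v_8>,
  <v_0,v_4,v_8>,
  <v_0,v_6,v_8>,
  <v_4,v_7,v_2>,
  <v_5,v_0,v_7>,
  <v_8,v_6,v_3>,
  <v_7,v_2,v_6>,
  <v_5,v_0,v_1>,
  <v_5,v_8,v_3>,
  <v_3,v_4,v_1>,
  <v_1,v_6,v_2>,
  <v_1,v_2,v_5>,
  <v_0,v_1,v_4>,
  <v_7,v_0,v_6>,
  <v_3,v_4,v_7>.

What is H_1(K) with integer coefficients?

H_1 = Z^2.

Fix the vertex order v_0 < v_1 < v_2 < v_3 < v_4 < v_5 < v_6 < v_7 < v_8 and write every simplex with vertices in increasing order. Then dim K = 2 and the simplices of K are:

  0-simplices (9): [v_0], [v_1], [v_2], [v_3], [v_4], [v_5], [v_6], [v_7], [v_8]
  1-simplices (27): (27 of them)
  2-simplices (18): (18 of them)

Hence C_0 ≅ Z^9, C_1 ≅ Z^27, C_2 ≅ Z^18.

Boundary ∂_1: C_1 → C_0 sends each edge [p,q] (with p < q) to q − p. For instance
  ∂[v_5,v_8] = [v_8] − [v_5].
The 9×27 boundary matrix has rank 8 and Smith normal form diag(1,1,1,1,1,1,1,1).

The boundary map ∂_2: C_2 → C_1 maps a triangle to the signed sum of its edges. For instance
  ∂[v_3,v_4,v_7] = [v_4,v_7] − [v_3,v_7] + [v_3,v_4],
  ∂[v_2,v_4,v_8] = [v_4,v_8] − [v_2,v_8] + [v_2,v_4].
As a 27×18 matrix over Z this has rank 17, with invariant factors (1,1,1,1,1,1,1,1,1,1,1,1,1,1,1,1,1).

Now H_k = ker ∂_k / im ∂_{k+1}, so:

  H_1: rank ker ∂_1 − rank ∂_2 = (27 − 8) − 17 = 2, and the invariant factors of ∂_2 are all 1, so H_1 ≅ Z^2.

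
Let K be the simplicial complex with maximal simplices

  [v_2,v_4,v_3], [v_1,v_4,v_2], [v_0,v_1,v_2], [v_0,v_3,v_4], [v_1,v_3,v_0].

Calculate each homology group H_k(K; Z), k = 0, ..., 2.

Take the total order v_0 < v_1 < v_2 < v_3 < v_4 on the vertex set. Then K (dimension 2) consists of the simplices:

  0-simplices (5): [v_0], [v_1], [v_2], [v_3], [v_4]
  1-simplices (10): [v_0,v_1], [v_0,v_2], [v_0,v_3], [v_0,v_4], [v_1,v_2], [v_1,v_3], [v_1,v_4], [v_2,v_3], [v_2,v_4], [v_3,v_4]
  2-simplices (5): [v_0,v_1,v_2], [v_0,v_1,v_3], [v_0,v_3,v_4], [v_1,v_2,v_4], [v_2,v_3,v_4]

so the chain groups are C_0 ≅ Z^5, C_1 ≅ Z^10, C_2 ≅ Z^5.

The boundary map ∂_1: C_1 → C_0 maps an edge to its endpoints' difference, ∂[p,q] = q − p.
The 5×10 boundary matrix has rank 4 and Smith normal form diag(1,1,1,1).

Boundary ∂_2: C_2 → C_1 maps a triangle to the signed sum of its edges. For instance
  ∂[v_0,v_3,v_4] = [v_3,v_4] − [v_0,v_4] + [v_0,v_3],
  ∂[v_0,v_1,v_2] = [v_1,v_2] − [v_0,v_2] + [v_0,v_1].
This gives a 10×5 integer matrix of rank 5; reducing to Smith normal form yields diagonal entries (1,1,1,1,1).

Reading off H_k = ker ∂_k / im ∂_{k+1}:

  H_0: rank C_0 − rank ∂_1 = 5 − 4 = 1, and the invariant factors of ∂_1 are all 1, so H_0 = Z.
  H_1: rank ker ∂_1 − rank ∂_2 = (10 − 4) − 5 = 1, and the invariant factors of ∂_2 are all 1, so H_1 = Z.
  H_2: rank ker ∂_2 − rank ∂_3 = (5 − 5) − 0 = 0, and there is no ∂_3, so H_2 = 0.

H_0 = Z,  H_1 = Z,  H_2 = 0.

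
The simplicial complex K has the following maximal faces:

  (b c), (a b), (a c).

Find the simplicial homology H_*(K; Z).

H_0 ≅ Z,  H_1 ≅ Z.

Order the vertices as a < b < c. Listing each simplex with vertices in this order, K has dimension 1 with simplices:

  0-simplices (3): a, b, c
  1-simplices (3): ab, ac, bc

giving chain groups C_0 ≅ Z^3, C_1 ≅ Z^3.

∂_1: C_1 → C_0 sends each edge [p,q] (with p < q) to q − p. For instance
  ∂ab = b − a.
The 3×3 boundary matrix has rank 2 and Smith normal form diag(1,1).

Reading off H_k = ker ∂_k / im ∂_{k+1}:

  H_0: rank C_0 − rank ∂_1 = 3 − 2 = 1, and the invariant factors of ∂_1 are all 1, so H_0 = Z.
  H_1: rank ker ∂_1 − rank ∂_2 = (3 − 2) − 0 = 1, and there is no ∂_2, so H_1 = Z.

(K is a triangulation of the circle S^1.)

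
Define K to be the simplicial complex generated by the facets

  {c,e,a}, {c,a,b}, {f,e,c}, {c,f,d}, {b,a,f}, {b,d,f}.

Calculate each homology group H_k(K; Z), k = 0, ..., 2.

Take the total order a < b < c < d < e < f on the vertex set. Then K (dimension 2) consists of the simplices:

  0-simplices (6): a, b, c, d, e, f
  1-simplices (12): ab, ac, ae, af, bc, bd, bf, cd, ce, cf, df, ef
  2-simplices (6): abc, abf, ace, bdf, cdf, cef

so the chain groups are C_0 ≅ Z^6, C_1 ≅ Z^12, C_2 ≅ Z^6.

The boundary map ∂_1: C_1 → C_0 is given by ∂[p,q] = [q] − [p].
The 6×12 boundary matrix has rank 5 and Smith normal form diag(1,1,1,1,1).

Boundary ∂_2: C_2 → C_1 maps a triangle to the signed sum of its edges. For instance
  ∂abc = bc − ac + ab,
  ∂cdf = df − cf + cd.
As a 12×6 matrix over Z this has rank 6, with invariant factors (1,1,1,1,1,1).

Computing H_k = (kernel of ∂_k) / (image of ∂_{k+1}):

  H_0: rank C_0 − rank ∂_1 = 6 − 5 = 1, and the invariant factors of ∂_1 are all 1, so H_0 ≅ Z.
  H_1: rank ker ∂_1 − rank ∂_2 = (12 − 5) − 6 = 1, and the invariant factors of ∂_2 are all 1, so H_1 ≅ Z.
  H_2: rank ker ∂_2 − rank ∂_3 = (6 − 6) − 0 = 0, and there is no ∂_3, so H_2 ≅ 0.

H_0 ≅ Z,  H_1 ≅ Z,  H_2 = 0.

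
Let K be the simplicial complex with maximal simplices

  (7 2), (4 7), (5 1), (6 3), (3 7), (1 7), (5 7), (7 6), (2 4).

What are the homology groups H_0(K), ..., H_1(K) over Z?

Order the vertices as 1 < 2 < 3 < 4 < 5 < 6 < 7. Listing each simplex with vertices in this order, K has dimension 1 with simplices:

  0-simplices (7): [1], [2], [3], [4], [5], [6], [7]
  1-simplices (9): [1,5], [1,7], [2,4], [2,7], [3,6], [3,7], [4,7], [5,7], [6,7]

giving chain groups C_0 ≅ Z^7, C_1 ≅ Z^9.

Boundary ∂_1: C_1 → C_0 is given by ∂[p,q] = [q] − [p].
The resulting 7×9 matrix has rank 6, and its Smith normal form has invariant factors (1,1,1,1,1,1).

Computing H_k = (kernel of ∂_k) / (image of ∂_{k+1}):

  H_0: rank C_0 − rank ∂_1 = 7 − 6 = 1, and the invariant factors of ∂_1 are all 1, so H_0 ≅ Z.
  H_1: rank ker ∂_1 − rank ∂_2 = (9 − 6) − 0 = 3, and there is no ∂_2, so H_1 ≅ Z^3.

(K is a triangulation of a wedge of 3 circles.)

H_0 ≅ Z,  H_1 ≅ Z^3.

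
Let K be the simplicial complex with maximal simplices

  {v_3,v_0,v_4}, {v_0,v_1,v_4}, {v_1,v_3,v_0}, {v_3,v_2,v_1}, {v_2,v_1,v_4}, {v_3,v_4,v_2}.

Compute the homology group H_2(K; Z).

Take the total order v_0 < v_1 < v_2 < v_3 < v_4 on the vertex set. Then K (dimension 2) consists of the simplices:

  0-simplices (5): [v_0], [v_1], [v_2], [v_3], [v_4]
  1-simplices (9): [v_0,v_1], [v_0,v_3], [v_0,v_4], [v_1,v_2], [v_1,v_3], [v_1,v_4], [v_2,v_3], [v_2,v_4], [v_3,v_4]
  2-simplices (6): [v_0,v_1,v_3], [v_0,v_1,v_4], [v_0,v_3,v_4], [v_1,v_2,v_3], [v_1,v_2,v_4], [v_2,v_3,v_4]

Hence C_0 ≅ Z^5, C_1 ≅ Z^9, C_2 ≅ Z^6.

The boundary map ∂_1: C_1 → C_0 is given by ∂[p,q] = [q] − [p]. For instance
  ∂[v_0,v_1] = [v_1] − [v_0].
The resulting 5×9 matrix has rank 4, and its Smith normal form has invariant factors (1,1,1,1).

Boundary ∂_2: C_2 → C_1 acts by ∂[p,q,r] = [q,r] − [p,r] + [p,q]. For instance
  ∂[v_1,v_2,v_3] = [v_2,v_3] − [v_1,v_3] + [v_1,v_2],
  ∂[v_0,v_1,v_4] = [v_1,v_4] − [v_0,v_4] + [v_0,v_1].
The 9×6 boundary matrix has rank 5 and Smith normal form diag(1,1,1,1,1).

From H_k ≅ ker(∂_k) / im(∂_{k+1}) we obtain:

  H_2: rank ker ∂_2 − rank ∂_3 = (6 − 5) − 0 = 1, and there is no ∂_3, so H_2 = Z.

H_2 ≅ Z.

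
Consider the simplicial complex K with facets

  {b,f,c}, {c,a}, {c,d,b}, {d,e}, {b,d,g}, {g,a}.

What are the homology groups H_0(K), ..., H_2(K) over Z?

H_0 ≅ Z,  H_1 ≅ Z,  H_2 = 0.

Take the total order a < b < c < d < e < f < g on the vertex set. Then K (dimension 2) consists of the simplices:

  0-simplices (7): a, b, c, d, e, f, g
  1-simplices (10): ac, ag, bc, bd, bf, bg, cd, cf, de, dg
  2-simplices (3): bcd, bcf, bdg

so the chain groups are C_0 ≅ Z^7, C_1 ≅ Z^10, C_2 ≅ Z^3.

The boundary map ∂_1: C_1 → C_0 maps an edge to its endpoints' difference, ∂[p,q] = q − p.
This gives a 7×10 integer matrix of rank 6; reducing to Smith normal form yields diagonal entries (1,1,1,1,1,1).

Boundary ∂_2: C_2 → C_1 sends each 2-simplex [p,q,r] to [q,r] − [p,r] + [p,q]. For instance
  ∂bdg = dg − bg + bd,
  ∂bcf = cf − bf + bc.
The resulting 10×3 matrix has rank 3, and its Smith normal form has invariant factors (1,1,1).

Reading off H_k = ker ∂_k / im ∂_{k+1}:

  H_0: rank C_0 − rank ∂_1 = 7 − 6 = 1, and the invariant factors of ∂_1 are all 1, so H_0 ≅ Z.
  H_1: rank ker ∂_1 − rank ∂_2 = (10 − 6) − 3 = 1, and the invariant factors of ∂_2 are all 1, so H_1 ≅ Z.
  H_2: rank ker ∂_2 − rank ∂_3 = (3 − 3) − 0 = 0, and there is no ∂_3, so H_2 ≅ 0.

As a check, the Euler characteristic is 7 − 10 + 3 = 0, which agrees with 1 − 1 + 0 = 0.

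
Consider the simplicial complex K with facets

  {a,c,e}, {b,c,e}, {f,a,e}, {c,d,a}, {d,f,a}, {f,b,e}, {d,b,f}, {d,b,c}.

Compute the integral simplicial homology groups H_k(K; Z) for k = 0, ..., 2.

Take the total order a < b < c < d < e < f on the vertex set. Then K (dimension 2) consists of the simplices:

  0-simplices (6): a, b, c, d, e, f
  1-simplices (12): ac, ad, ae, af, bc, bd, be, bf, cd, ce, df, ef
  2-simplices (8): acd, ace, adf, aef, bcd, bce, bdf, bef

giving chain groups C_0 ≅ Z^6, C_1 ≅ Z^12, C_2 ≅ Z^8.

Boundary ∂_1: C_1 → C_0 maps an edge to its endpoints' difference, ∂[p,q] = q − p. For instance
  ∂af = f − a.
This gives a 6×12 integer matrix of rank 5; reducing to Smith normal form yields diagonal entries (1,1,1,1,1).

∂_2: C_2 → C_1 acts by ∂[p,q,r] = [q,r] − [p,r] + [p,q]. For instance
  ∂bcd = cd − bd + bc,
  ∂ace = ce − ae + ac.
The resulting 12×8 matrix has rank 7, and its Smith normal form has invariant factors (1,1,1,1,1,1,1).

Reading off H_k = ker ∂_k / im ∂_{k+1}:

  H_0: rank C_0 − rank ∂_1 = 6 − 5 = 1, and the invariant factors of ∂_1 are all 1, so H_0 = Z.
  H_1: rank ker ∂_1 − rank ∂_2 = (12 − 5) − 7 = 0, and the invariant factors of ∂_2 are all 1, so H_1 = 0.
  H_2: rank ker ∂_2 − rank ∂_3 = (8 − 7) − 0 = 1, and there is no ∂_3, so H_2 = Z.

(K is a triangulation of the 2-sphere S^2.)

H_0 ≅ Z,  H_1 = 0,  H_2 ≅ Z.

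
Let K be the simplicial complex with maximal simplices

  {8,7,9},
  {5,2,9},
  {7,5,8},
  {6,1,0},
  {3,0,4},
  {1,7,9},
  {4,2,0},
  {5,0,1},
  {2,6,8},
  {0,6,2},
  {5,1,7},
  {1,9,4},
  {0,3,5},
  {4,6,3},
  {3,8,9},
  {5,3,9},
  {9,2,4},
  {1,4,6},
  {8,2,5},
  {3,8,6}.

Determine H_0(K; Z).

We work with the vertex ordering 0 < 1 < 2 < 3 < 4 < 5 < 6 < 7 < 8 < 9. The simplices of K, each written with vertices in increasing order, are:

  0-simplices (10): [0], [1], [2], [3], [4], [5], [6], [7], [8], [9]
  1-simplices (30): (30 of them)
  2-simplices (20): (20 of them)

so the chain groups are C_0 ≅ Z^10, C_1 ≅ Z^30, C_2 ≅ Z^20.

∂_1: C_1 → C_0 sends each edge [p,q] (with p < q) to q − p.
This gives a 10×30 integer matrix of rank 9; reducing to Smith normal form yields diagonal entries (1,1,1,1,1,1,1,1,1).

∂_2: C_2 → C_1 acts by ∂[p,q,r] = [q,r] − [p,r] + [p,q]. For instance
  ∂[0,2,4] = [2,4] − [0,4] + [0,2],
  ∂[3,8,9] = [8,9] − [3,9] + [3,8].
As a 30×20 matrix over Z this has rank 20, with invariant factors (1,1,1,1,1,1,1,1,1,1,1,1,1,1,1,1,1,1,1,2).

Reading off H_k = ker ∂_k / im ∂_{k+1}:

  H_0: rank C_0 − rank ∂_1 = 10 − 9 = 1, and the invariant factors of ∂_1 are all 1, so H_0 = Z.

H_0 = Z.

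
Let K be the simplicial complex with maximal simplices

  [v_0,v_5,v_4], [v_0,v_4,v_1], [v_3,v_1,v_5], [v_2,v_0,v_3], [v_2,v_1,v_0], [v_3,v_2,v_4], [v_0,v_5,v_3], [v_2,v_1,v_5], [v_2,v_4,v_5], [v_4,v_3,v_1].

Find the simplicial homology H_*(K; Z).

H_0 = Z,  H_1 = Z/2Z,  H_2 = 0.

Order the vertices as v_0 < v_1 < v_2 < v_3 < v_4 < v_5. Listing each simplex with vertices in this order, K has dimension 2 with simplices:

  0-simplices (6): [v_0], [v_1], [v_2], [v_3], [v_4], [v_5]
  1-simplices (15): (15 of them)
  2-simplices (10): [v_0,v_1,v_2], [v_0,v_1,v_4], [v_0,v_2,v_3], [v_0,v_3,v_5], [v_0,v_4,v_5], [v_1,v_2,v_5], [v_1,v_3,v_4], [v_1,v_3,v_5], [v_2,v_3,v_4], [v_2,v_4,v_5]

so the chain groups are C_0 ≅ Z^6, C_1 ≅ Z^15, C_2 ≅ Z^10.

The boundary map ∂_1: C_1 → C_0 sends each edge [p,q] (with p < q) to q − p. For instance
  ∂[v_0,v_2] = [v_2] − [v_0].
The 6×15 boundary matrix has rank 5 and Smith normal form diag(1,1,1,1,1).

Boundary ∂_2: C_2 → C_1 sends each 2-simplex [p,q,r] to [q,r] − [p,r] + [p,q]. For instance
  ∂[v_2,v_3,v_4] = [v_3,v_4] − [v_2,v_4] + [v_2,v_3],
  ∂[v_1,v_3,v_5] = [v_3,v_5] − [v_1,v_5] + [v_1,v_3].
The 15×10 boundary matrix has rank 10 and Smith normal form diag(1,1,1,1,1,1,1,1,1,2).

From H_k ≅ ker(∂_k) / im(∂_{k+1}) we obtain:

  H_0: rank C_0 − rank ∂_1 = 6 − 5 = 1, and the invariant factors of ∂_1 are all 1, so H_0 = Z.
  H_1: rank ker ∂_1 − rank ∂_2 = (15 − 5) − 10 = 0, and ∂_2 has invariant factor 2 > 1, so H_1 = Z/2Z.
  H_2: rank ker ∂_2 − rank ∂_3 = (10 − 10) − 0 = 0, and there is no ∂_3, so H_2 = 0.

(K is a triangulation of the real projective plane RP^2.)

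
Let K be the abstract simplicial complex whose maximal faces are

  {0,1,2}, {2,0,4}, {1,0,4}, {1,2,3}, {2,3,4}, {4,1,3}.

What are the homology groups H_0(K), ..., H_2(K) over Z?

H_0 = Z,  H_1 = 0,  H_2 = Z.

We work with the vertex ordering 0 < 1 < 2 < 3 < 4. The simplices of K, each written with vertices in increasing order, are:

  0-simplices (5): [0], [1], [2], [3], [4]
  1-simplices (9): [0,1], [0,2], [0,4], [1,2], [1,3], [1,4], [2,3], [2,4], [3,4]
  2-simplices (6): [0,1,2], [0,1,4], [0,2,4], [1,2,3], [1,3,4], [2,3,4]

so the chain groups are C_0 ≅ Z^5, C_1 ≅ Z^9, C_2 ≅ Z^6.

The boundary map ∂_1: C_1 → C_0 is given by ∂[p,q] = [q] − [p]. For instance
  ∂[3,4] = [4] − [3].
This gives a 5×9 integer matrix of rank 4; reducing to Smith normal form yields diagonal entries (1,1,1,1).

The boundary map ∂_2: C_2 → C_1 sends each 2-simplex [p,q,r] to [q,r] − [p,r] + [p,q]. For instance
  ∂[2,3,4] = [3,4] − [2,4] + [2,3],
  ∂[1,3,4] = [3,4] − [1,4] + [1,3].
The resulting 9×6 matrix has rank 5, and its Smith normal form has invariant factors (1,1,1,1,1).

Now H_k = ker ∂_k / im ∂_{k+1}, so:

  H_0: rank C_0 − rank ∂_1 = 5 − 4 = 1, and the invariant factors of ∂_1 are all 1, so H_0 ≅ Z.
  H_1: rank ker ∂_1 − rank ∂_2 = (9 − 4) − 5 = 0, and the invariant factors of ∂_2 are all 1, so H_1 ≅ 0.
  H_2: rank ker ∂_2 − rank ∂_3 = (6 − 5) − 0 = 1, and there is no ∂_3, so H_2 ≅ Z.

As a check, the Euler characteristic is 5 − 9 + 6 = 2, which agrees with 1 − 0 + 1 = 2.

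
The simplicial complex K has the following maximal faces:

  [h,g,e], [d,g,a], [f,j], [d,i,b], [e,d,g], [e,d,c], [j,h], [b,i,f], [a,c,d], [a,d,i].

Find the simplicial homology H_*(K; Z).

H_0 ≅ Z,  H_1 ≅ Z,  H_2 = 0.

Take the total order a < b < c < d < e < f < g < h < i < j on the vertex set. Then K (dimension 2) consists of the simplices:

  0-simplices (10): a, b, c, d, e, f, g, h, i, j
  1-simplices (18): ac, ad, ag, ai, bd, bf, bi, cd, ce, de, dg, di, eg, eh, fi, fj, gh, hj
  2-simplices (8): acd, adg, adi, bdi, bfi, cde, deg, egh

Hence C_0 ≅ Z^10, C_1 ≅ Z^18, C_2 ≅ Z^8.

The boundary map ∂_1: C_1 → C_0 is given by ∂[p,q] = [q] − [p]. For instance
  ∂dg = g − d.
The resulting 10×18 matrix has rank 9, and its Smith normal form has invariant factors (1,1,1,1,1,1,1,1,1).

∂_2: C_2 → C_1 maps a triangle to the signed sum of its edges. For instance
  ∂cde = de − ce + cd,
  ∂bfi = fi − bi + bf.
This gives a 18×8 integer matrix of rank 8; reducing to Smith normal form yields diagonal entries (1,1,1,1,1,1,1,1).

Now H_k = ker ∂_k / im ∂_{k+1}, so:

  H_0: rank C_0 − rank ∂_1 = 10 − 9 = 1, and the invariant factors of ∂_1 are all 1, so H_0 ≅ Z.
  H_1: rank ker ∂_1 − rank ∂_2 = (18 − 9) − 8 = 1, and the invariant factors of ∂_2 are all 1, so H_1 ≅ Z.
  H_2: rank ker ∂_2 − rank ∂_3 = (8 − 8) − 0 = 0, and there is no ∂_3, so H_2 ≅ 0.

As a check, the Euler characteristic is 10 − 18 + 8 = 0, which agrees with 1 − 1 + 0 = 0.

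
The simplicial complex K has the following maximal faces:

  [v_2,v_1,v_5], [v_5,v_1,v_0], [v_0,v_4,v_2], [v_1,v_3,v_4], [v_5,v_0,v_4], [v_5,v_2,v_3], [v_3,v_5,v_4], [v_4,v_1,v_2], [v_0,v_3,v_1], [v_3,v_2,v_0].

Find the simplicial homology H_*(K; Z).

Fix the vertex order v_0 < v_1 < v_2 < v_3 < v_4 < v_5 and write every simplex with vertices in increasing order. Then dim K = 2 and the simplices of K are:

  0-simplices (6): [v_0], [v_1], [v_2], [v_3], [v_4], [v_5]
  1-simplices (15): (15 of them)
  2-simplices (10): [v_0,v_1,v_3], [v_0,v_1,v_5], [v_0,v_2,v_3], [v_0,v_2,v_4], [v_0,v_4,v_5], [v_1,v_2,v_4], [v_1,v_2,v_5], [v_1,v_3,v_4], [v_2,v_3,v_5], [v_3,v_4,v_5]

so the chain groups are C_0 ≅ Z^6, C_1 ≅ Z^15, C_2 ≅ Z^10.

The boundary map ∂_1: C_1 → C_0 maps an edge to its endpoints' difference, ∂[p,q] = q − p. For instance
  ∂[v_1,v_3] = [v_3] − [v_1].
The resulting 6×15 matrix has rank 5, and its Smith normal form has invariant factors (1,1,1,1,1).

Boundary ∂_2: C_2 → C_1 maps a triangle to the signed sum of its edges. For instance
  ∂[v_0,v_1,v_3] = [v_1,v_3] − [v_0,v_3] + [v_0,v_1],
  ∂[v_0,v_4,v_5] = [v_4,v_5] − [v_0,v_5] + [v_0,v_4].
The 15×10 boundary matrix has rank 10 and Smith normal form diag(1,1,1,1,1,1,1,1,1,2).

Now H_k = ker ∂_k / im ∂_{k+1}, so:

  H_0: rank C_0 − rank ∂_1 = 6 − 5 = 1, and the invariant factors of ∂_1 are all 1, so H_0 ≅ Z.
  H_1: rank ker ∂_1 − rank ∂_2 = (15 − 5) − 10 = 0, and ∂_2 has invariant factor 2 > 1, so H_1 ≅ Z/2.
  H_2: rank ker ∂_2 − rank ∂_3 = (10 − 10) − 0 = 0, and there is no ∂_3, so H_2 ≅ 0.

(K is a triangulation of the real projective plane RP^2.)

H_0 ≅ Z,  H_1 ≅ Z/2,  H_2 = 0.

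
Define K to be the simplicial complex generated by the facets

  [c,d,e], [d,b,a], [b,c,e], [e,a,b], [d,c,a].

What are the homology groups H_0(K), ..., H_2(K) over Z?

We work with the vertex ordering a < b < c < d < e. The simplices of K, each written with vertices in increasing order, are:

  0-simplices (5): a, b, c, d, e
  1-simplices (10): ab, ac, ad, ae, bc, bd, be, cd, ce, de
  2-simplices (5): abd, abe, acd, bce, cde

giving chain groups C_0 ≅ Z^5, C_1 ≅ Z^10, C_2 ≅ Z^5.

Boundary ∂_1: C_1 → C_0 is given by ∂[p,q] = [q] − [p].
As a 5×10 matrix over Z this has rank 4, with invariant factors (1,1,1,1).

∂_2: C_2 → C_1 sends each 2-simplex [p,q,r] to [q,r] − [p,r] + [p,q]. For instance
  ∂acd = cd − ad + ac,
  ∂cde = de − ce + cd.
The resulting 10×5 matrix has rank 5, and its Smith normal form has invariant factors (1,1,1,1,1).

Now H_k = ker ∂_k / im ∂_{k+1}, so:

  H_0: rank C_0 − rank ∂_1 = 5 − 4 = 1, and the invariant factors of ∂_1 are all 1, so H_0 ≅ Z.
  H_1: rank ker ∂_1 − rank ∂_2 = (10 − 4) − 5 = 1, and the invariant factors of ∂_2 are all 1, so H_1 ≅ Z.
  H_2: rank ker ∂_2 − rank ∂_3 = (5 − 5) − 0 = 0, and there is no ∂_3, so H_2 ≅ 0.

As a check, the Euler characteristic is 5 − 10 + 5 = 0, which agrees with 1 − 1 + 0 = 0.

H_0 ≅ Z,  H_1 ≅ Z,  H_2 = 0.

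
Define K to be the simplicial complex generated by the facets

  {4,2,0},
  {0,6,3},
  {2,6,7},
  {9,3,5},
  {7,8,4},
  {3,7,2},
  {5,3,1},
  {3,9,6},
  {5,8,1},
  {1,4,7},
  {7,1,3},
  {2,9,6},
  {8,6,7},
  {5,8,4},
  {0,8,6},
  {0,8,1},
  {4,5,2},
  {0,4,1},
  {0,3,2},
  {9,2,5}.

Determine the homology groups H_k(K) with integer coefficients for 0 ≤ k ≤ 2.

H_0 ≅ Z,  H_1 ≅ Z ⊕ Z/2,  H_2 = 0.

K has 10 vertices, 30 edges, 20 triangles.
rank ∂_0 = 0, rank ∂_1 = 9 ⇒ b_0 = 10 − 0 − 9 = 1; all invariant factors of ∂_1 are 1 so no torsion. So H_0 ≅ Z.
rank ∂_1 = 9, rank ∂_2 = 20 ⇒ b_1 = 30 − 9 − 20 = 1; ∂_2 has invariant factor(s) [2] giving torsion. So H_1 ≅ Z ⊕ Z/2.
rank ∂_2 = 20, rank ∂_3 = 0 ⇒ b_2 = 20 − 20 − 0 = 0. So H_2 ≅ 0.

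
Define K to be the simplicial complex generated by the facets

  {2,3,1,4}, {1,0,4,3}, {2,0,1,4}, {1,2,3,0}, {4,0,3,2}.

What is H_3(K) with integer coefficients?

H_3 = Z.

Fix the vertex order 0 < 1 < 2 < 3 < 4 and write every simplex with vertices in increasing order. Then dim K = 3 and the simplices of K are:

  0-simplices (5): [0], [1], [2], [3], [4]
  1-simplices (10): [0,1], [0,2], [0,3], [0,4], [1,2], [1,3], [1,4], [2,3], [2,4], [3,4]
  2-simplices (10): [0,1,2], [0,1,3], [0,1,4], [0,2,3], [0,2,4], [0,3,4], [1,2,3], [1,2,4], [1,3,4], [2,3,4]
  3-simplices (5): [0,1,2,3], [0,1,2,4], [0,1,3,4], [0,2,3,4], [1,2,3,4]

so the chain groups are C_0 ≅ Z^5, C_1 ≅ Z^10, C_2 ≅ Z^10, C_3 ≅ Z^5.

The boundary map ∂_1: C_1 → C_0 maps an edge to its endpoints' difference, ∂[p,q] = q − p.
As a 5×10 matrix over Z this has rank 4, with invariant factors (1,1,1,1).

The boundary map ∂_2: C_2 → C_1 sends each 2-simplex [p,q,r] to [q,r] − [p,r] + [p,q]. For instance
  ∂[1,2,3] = [2,3] − [1,3] + [1,2],
  ∂[0,1,4] = [1,4] − [0,4] + [0,1].
The 10×10 boundary matrix has rank 6 and Smith normal form diag(1,1,1,1,1,1).

Boundary ∂_3: C_3 → C_2 sends each 3-simplex σ to the alternating sum Σ_i (−1)^i (σ with its i-th vertex removed). For instance
  ∂[0,1,3,4] = [1,3,4] − [0,3,4] + [0,1,4] − [0,1,3],
  ∂[0,1,2,3] = [1,2,3] − [0,2,3] + [0,1,3] − [0,1,2].
The 10×5 boundary matrix has rank 4 and Smith normal form diag(1,1,1,1).

Reading off H_k = ker ∂_k / im ∂_{k+1}:

  H_3: rank ker ∂_3 − rank ∂_4 = (5 − 4) − 0 = 1, and there is no ∂_4, so H_3 ≅ Z.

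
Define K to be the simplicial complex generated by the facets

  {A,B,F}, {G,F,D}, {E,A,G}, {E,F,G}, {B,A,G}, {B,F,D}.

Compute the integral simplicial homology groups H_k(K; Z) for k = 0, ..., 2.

H_0 ≅ Z,  H_1 ≅ Z,  H_2 = 0.

Fix the vertex order A < B < D < E < F < G and write every simplex with vertices in increasing order. Then dim K = 2 and the simplices of K are:

  0-simplices (6): A, B, D, E, F, G
  1-simplices (12): AB, AE, AF, AG, BD, BF, BG, DF, DG, EF, EG, FG
  2-simplices (6): ABF, ABG, AEG, BDF, DFG, EFG

giving chain groups C_0 ≅ Z^6, C_1 ≅ Z^12, C_2 ≅ Z^6.

∂_1: C_1 → C_0 maps an edge to its endpoints' difference, ∂[p,q] = q − p. For instance
  ∂EG = G − E.
The 6×12 boundary matrix has rank 5 and Smith normal form diag(1,1,1,1,1).

The boundary map ∂_2: C_2 → C_1 acts by ∂[p,q,r] = [q,r] − [p,r] + [p,q]. For instance
  ∂ABG = BG − AG + AB,
  ∂AEG = EG − AG + AE.
This gives a 12×6 integer matrix of rank 6; reducing to Smith normal form yields diagonal entries (1,1,1,1,1,1).

Now H_k = ker ∂_k / im ∂_{k+1}, so:

  H_0: rank C_0 − rank ∂_1 = 6 − 5 = 1, and the invariant factors of ∂_1 are all 1, so H_0 ≅ Z.
  H_1: rank ker ∂_1 − rank ∂_2 = (12 − 5) − 6 = 1, and the invariant factors of ∂_2 are all 1, so H_1 ≅ Z.
  H_2: rank ker ∂_2 − rank ∂_3 = (6 − 6) − 0 = 0, and there is no ∂_3, so H_2 ≅ 0.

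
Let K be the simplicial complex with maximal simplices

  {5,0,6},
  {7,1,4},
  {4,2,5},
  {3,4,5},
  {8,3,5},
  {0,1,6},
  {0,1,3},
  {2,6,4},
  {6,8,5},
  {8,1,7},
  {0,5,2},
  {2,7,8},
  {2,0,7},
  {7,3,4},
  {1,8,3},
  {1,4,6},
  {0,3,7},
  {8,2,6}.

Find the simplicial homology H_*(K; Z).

Fix the vertex order 0 < 1 < 2 < 3 < 4 < 5 < 6 < 7 < 8 and write every simplex with vertices in increasing order. Then dim K = 2 and the simplices of K are:

  0-simplices (9): [0], [1], [2], [3], [4], [5], [6], [7], [8]
  1-simplices (27): (27 of them)
  2-simplices (18): [0,1,3], [0,1,6], [0,2,5], [0,2,7], [0,3,7], [0,5,6], [1,3,8], [1,4,6], [1,4,7], [1,7,8], [2,4,5], [2,4,6], [2,6,8], [2,7,8], [3,4,5], [3,4,7], [3,5,8], [5,6,8]

so the chain groups are C_0 ≅ Z^9, C_1 ≅ Z^27, C_2 ≅ Z^18.

Boundary ∂_1: C_1 → C_0 is given by ∂[p,q] = [q] − [p]. For instance
  ∂[2,6] = [6] − [2].
This gives a 9×27 integer matrix of rank 8; reducing to Smith normal form yields diagonal entries (1,1,1,1,1,1,1,1).

Boundary ∂_2: C_2 → C_1 maps a triangle to the signed sum of its edges. For instance
  ∂[2,6,8] = [6,8] − [2,8] + [2,6],
  ∂[1,3,8] = [3,8] − [1,8] + [1,3].
The 27×18 boundary matrix has rank 18 and Smith normal form diag(1,1,1,1,1,1,1,1,1,1,1,1,1,1,1,1,1,2).

From H_k ≅ ker(∂_k) / im(∂_{k+1}) we obtain:

  H_0: rank C_0 − rank ∂_1 = 9 − 8 = 1, and the invariant factors of ∂_1 are all 1, so H_0 = Z.
  H_1: rank ker ∂_1 − rank ∂_2 = (27 − 8) − 18 = 1, and ∂_2 has invariant factor 2 > 1, so H_1 = Z ⊕ Z_2.
  H_2: rank ker ∂_2 − rank ∂_3 = (18 − 18) − 0 = 0, and there is no ∂_3, so H_2 = 0.

(K is a triangulation of the Klein bottle.)

H_0 ≅ Z,  H_1 ≅ Z ⊕ Z_2,  H_2 = 0.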